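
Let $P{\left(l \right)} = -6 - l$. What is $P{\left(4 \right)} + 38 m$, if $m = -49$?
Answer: $-1872$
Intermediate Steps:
$P{\left(4 \right)} + 38 m = \left(-6 - 4\right) + 38 \left(-49\right) = \left(-6 - 4\right) - 1862 = -10 - 1862 = -1872$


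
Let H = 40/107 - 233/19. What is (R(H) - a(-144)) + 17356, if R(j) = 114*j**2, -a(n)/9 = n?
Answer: 6998971306/217531 ≈ 32175.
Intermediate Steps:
a(n) = -9*n
H = -24171/2033 (H = 40*(1/107) - 233*1/19 = 40/107 - 233/19 = -24171/2033 ≈ -11.889)
(R(H) - a(-144)) + 17356 = (114*(-24171/2033)**2 - (-9)*(-144)) + 17356 = (114*(584237241/4133089) - 1*1296) + 17356 = (3505423446/217531 - 1296) + 17356 = 3223503270/217531 + 17356 = 6998971306/217531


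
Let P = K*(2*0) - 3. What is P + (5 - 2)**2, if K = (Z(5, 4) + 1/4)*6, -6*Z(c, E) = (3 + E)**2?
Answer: 6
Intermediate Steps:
Z(c, E) = -(3 + E)**2/6
K = -95/2 (K = (-(3 + 4)**2/6 + 1/4)*6 = (-1/6*7**2 + 1/4)*6 = (-1/6*49 + 1/4)*6 = (-49/6 + 1/4)*6 = -95/12*6 = -95/2 ≈ -47.500)
P = -3 (P = -95*0 - 3 = -95/2*0 - 3 = 0 - 3 = -3)
P + (5 - 2)**2 = -3 + (5 - 2)**2 = -3 + 3**2 = -3 + 9 = 6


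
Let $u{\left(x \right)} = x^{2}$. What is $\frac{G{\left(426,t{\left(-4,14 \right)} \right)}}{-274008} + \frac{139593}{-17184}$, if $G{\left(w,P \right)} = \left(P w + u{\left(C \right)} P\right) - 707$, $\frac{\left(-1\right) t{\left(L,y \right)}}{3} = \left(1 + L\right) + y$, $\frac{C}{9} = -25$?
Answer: $- \frac{55284863}{28027104} \approx -1.9725$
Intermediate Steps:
$C = -225$ ($C = 9 \left(-25\right) = -225$)
$t{\left(L,y \right)} = -3 - 3 L - 3 y$ ($t{\left(L,y \right)} = - 3 \left(\left(1 + L\right) + y\right) = - 3 \left(1 + L + y\right) = -3 - 3 L - 3 y$)
$G{\left(w,P \right)} = -707 + 50625 P + P w$ ($G{\left(w,P \right)} = \left(P w + \left(-225\right)^{2} P\right) - 707 = \left(P w + 50625 P\right) - 707 = \left(50625 P + P w\right) - 707 = -707 + 50625 P + P w$)
$\frac{G{\left(426,t{\left(-4,14 \right)} \right)}}{-274008} + \frac{139593}{-17184} = \frac{-707 + 50625 \left(-3 - -12 - 42\right) + \left(-3 - -12 - 42\right) 426}{-274008} + \frac{139593}{-17184} = \left(-707 + 50625 \left(-3 + 12 - 42\right) + \left(-3 + 12 - 42\right) 426\right) \left(- \frac{1}{274008}\right) + 139593 \left(- \frac{1}{17184}\right) = \left(-707 + 50625 \left(-33\right) - 14058\right) \left(- \frac{1}{274008}\right) - \frac{46531}{5728} = \left(-707 - 1670625 - 14058\right) \left(- \frac{1}{274008}\right) - \frac{46531}{5728} = \left(-1685390\right) \left(- \frac{1}{274008}\right) - \frac{46531}{5728} = \frac{120385}{19572} - \frac{46531}{5728} = - \frac{55284863}{28027104}$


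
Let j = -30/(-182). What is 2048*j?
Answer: 30720/91 ≈ 337.58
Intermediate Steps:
j = 15/91 (j = -30*(-1/182) = 15/91 ≈ 0.16484)
2048*j = 2048*(15/91) = 30720/91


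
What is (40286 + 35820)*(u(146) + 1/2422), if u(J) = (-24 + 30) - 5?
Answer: 92202419/1211 ≈ 76137.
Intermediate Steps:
u(J) = 1 (u(J) = 6 - 5 = 1)
(40286 + 35820)*(u(146) + 1/2422) = (40286 + 35820)*(1 + 1/2422) = 76106*(1 + 1/2422) = 76106*(2423/2422) = 92202419/1211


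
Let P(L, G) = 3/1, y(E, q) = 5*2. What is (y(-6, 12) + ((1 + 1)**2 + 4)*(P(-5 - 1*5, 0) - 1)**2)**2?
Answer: 1764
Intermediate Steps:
y(E, q) = 10
P(L, G) = 3 (P(L, G) = 3*1 = 3)
(y(-6, 12) + ((1 + 1)**2 + 4)*(P(-5 - 1*5, 0) - 1)**2)**2 = (10 + ((1 + 1)**2 + 4)*(3 - 1)**2)**2 = (10 + (2**2 + 4)*2**2)**2 = (10 + (4 + 4)*4)**2 = (10 + 8*4)**2 = (10 + 32)**2 = 42**2 = 1764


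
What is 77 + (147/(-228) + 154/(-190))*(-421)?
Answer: 262073/380 ≈ 689.67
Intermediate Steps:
77 + (147/(-228) + 154/(-190))*(-421) = 77 + (147*(-1/228) + 154*(-1/190))*(-421) = 77 + (-49/76 - 77/95)*(-421) = 77 - 553/380*(-421) = 77 + 232813/380 = 262073/380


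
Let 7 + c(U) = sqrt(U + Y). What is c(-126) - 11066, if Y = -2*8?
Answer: -11073 + I*sqrt(142) ≈ -11073.0 + 11.916*I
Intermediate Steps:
Y = -16
c(U) = -7 + sqrt(-16 + U) (c(U) = -7 + sqrt(U - 16) = -7 + sqrt(-16 + U))
c(-126) - 11066 = (-7 + sqrt(-16 - 126)) - 11066 = (-7 + sqrt(-142)) - 11066 = (-7 + I*sqrt(142)) - 11066 = -11073 + I*sqrt(142)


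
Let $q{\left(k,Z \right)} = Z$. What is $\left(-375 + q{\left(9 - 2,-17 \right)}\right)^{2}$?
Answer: $153664$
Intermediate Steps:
$\left(-375 + q{\left(9 - 2,-17 \right)}\right)^{2} = \left(-375 - 17\right)^{2} = \left(-392\right)^{2} = 153664$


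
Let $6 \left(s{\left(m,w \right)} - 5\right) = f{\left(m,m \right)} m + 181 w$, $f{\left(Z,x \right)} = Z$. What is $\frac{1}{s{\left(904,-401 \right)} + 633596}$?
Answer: $\frac{6}{4546241} \approx 1.3198 \cdot 10^{-6}$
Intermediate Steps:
$s{\left(m,w \right)} = 5 + \frac{m^{2}}{6} + \frac{181 w}{6}$ ($s{\left(m,w \right)} = 5 + \frac{m m + 181 w}{6} = 5 + \frac{m^{2} + 181 w}{6} = 5 + \left(\frac{m^{2}}{6} + \frac{181 w}{6}\right) = 5 + \frac{m^{2}}{6} + \frac{181 w}{6}$)
$\frac{1}{s{\left(904,-401 \right)} + 633596} = \frac{1}{\left(5 + \frac{904^{2}}{6} + \frac{181}{6} \left(-401\right)\right) + 633596} = \frac{1}{\left(5 + \frac{1}{6} \cdot 817216 - \frac{72581}{6}\right) + 633596} = \frac{1}{\left(5 + \frac{408608}{3} - \frac{72581}{6}\right) + 633596} = \frac{1}{\frac{744665}{6} + 633596} = \frac{1}{\frac{4546241}{6}} = \frac{6}{4546241}$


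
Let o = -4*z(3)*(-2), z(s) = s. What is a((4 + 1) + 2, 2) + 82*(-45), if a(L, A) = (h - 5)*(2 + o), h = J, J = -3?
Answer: -3898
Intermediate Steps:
h = -3
o = 24 (o = -4*3*(-2) = -12*(-2) = 24)
a(L, A) = -208 (a(L, A) = (-3 - 5)*(2 + 24) = -8*26 = -208)
a((4 + 1) + 2, 2) + 82*(-45) = -208 + 82*(-45) = -208 - 3690 = -3898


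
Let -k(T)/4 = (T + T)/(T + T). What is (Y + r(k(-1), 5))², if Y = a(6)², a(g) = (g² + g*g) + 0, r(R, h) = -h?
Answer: 26822041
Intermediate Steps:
k(T) = -4 (k(T) = -4*(T + T)/(T + T) = -4*2*T/(2*T) = -4*2*T*1/(2*T) = -4*1 = -4)
a(g) = 2*g² (a(g) = (g² + g²) + 0 = 2*g² + 0 = 2*g²)
Y = 5184 (Y = (2*6²)² = (2*36)² = 72² = 5184)
(Y + r(k(-1), 5))² = (5184 - 1*5)² = (5184 - 5)² = 5179² = 26822041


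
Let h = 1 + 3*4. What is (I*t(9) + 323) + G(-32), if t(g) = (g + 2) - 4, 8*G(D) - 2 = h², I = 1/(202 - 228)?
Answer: 35787/104 ≈ 344.11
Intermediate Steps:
h = 13 (h = 1 + 12 = 13)
I = -1/26 (I = 1/(-26) = -1/26 ≈ -0.038462)
G(D) = 171/8 (G(D) = ¼ + (⅛)*13² = ¼ + (⅛)*169 = ¼ + 169/8 = 171/8)
t(g) = -2 + g (t(g) = (2 + g) - 4 = -2 + g)
(I*t(9) + 323) + G(-32) = (-(-2 + 9)/26 + 323) + 171/8 = (-1/26*7 + 323) + 171/8 = (-7/26 + 323) + 171/8 = 8391/26 + 171/8 = 35787/104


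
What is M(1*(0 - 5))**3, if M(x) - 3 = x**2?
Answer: 21952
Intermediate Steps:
M(x) = 3 + x**2
M(1*(0 - 5))**3 = (3 + (1*(0 - 5))**2)**3 = (3 + (1*(-5))**2)**3 = (3 + (-5)**2)**3 = (3 + 25)**3 = 28**3 = 21952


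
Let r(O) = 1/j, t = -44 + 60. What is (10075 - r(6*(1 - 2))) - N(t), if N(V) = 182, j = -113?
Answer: 1117910/113 ≈ 9893.0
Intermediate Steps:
t = 16
r(O) = -1/113 (r(O) = 1/(-113) = -1/113)
(10075 - r(6*(1 - 2))) - N(t) = (10075 - 1*(-1/113)) - 1*182 = (10075 + 1/113) - 182 = 1138476/113 - 182 = 1117910/113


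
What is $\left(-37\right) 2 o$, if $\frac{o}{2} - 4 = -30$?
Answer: $3848$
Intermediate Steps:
$o = -52$ ($o = 8 + 2 \left(-30\right) = 8 - 60 = -52$)
$\left(-37\right) 2 o = \left(-37\right) 2 \left(-52\right) = \left(-74\right) \left(-52\right) = 3848$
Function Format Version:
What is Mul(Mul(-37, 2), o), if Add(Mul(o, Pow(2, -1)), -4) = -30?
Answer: 3848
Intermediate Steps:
o = -52 (o = Add(8, Mul(2, -30)) = Add(8, -60) = -52)
Mul(Mul(-37, 2), o) = Mul(Mul(-37, 2), -52) = Mul(-74, -52) = 3848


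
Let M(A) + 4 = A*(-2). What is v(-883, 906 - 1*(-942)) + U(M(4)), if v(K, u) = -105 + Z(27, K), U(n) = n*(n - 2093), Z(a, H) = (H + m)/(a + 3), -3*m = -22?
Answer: 2261323/90 ≈ 25126.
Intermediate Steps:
m = 22/3 (m = -⅓*(-22) = 22/3 ≈ 7.3333)
M(A) = -4 - 2*A (M(A) = -4 + A*(-2) = -4 - 2*A)
Z(a, H) = (22/3 + H)/(3 + a) (Z(a, H) = (H + 22/3)/(a + 3) = (22/3 + H)/(3 + a))
U(n) = n*(-2093 + n)
v(K, u) = -4714/45 + K/30 (v(K, u) = -105 + (22/3 + K)/(3 + 27) = -105 + (22/3 + K)/30 = -105 + (11/45 + K/30) = -4714/45 + K/30)
v(-883, 906 - 1*(-942)) + U(M(4)) = (-4714/45 + (1/30)*(-883)) + (-4 - 2*4)*(-2093 + (-4 - 2*4)) = (-4714/45 - 883/30) + (-4 - 8)*(-2093 + (-4 - 8)) = -12077/90 - 12*(-2093 - 12) = -12077/90 - 12*(-2105) = -12077/90 + 25260 = 2261323/90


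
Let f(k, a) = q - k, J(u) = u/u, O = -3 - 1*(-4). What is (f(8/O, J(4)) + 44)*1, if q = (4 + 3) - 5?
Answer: 38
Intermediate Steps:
O = 1 (O = -3 + 4 = 1)
J(u) = 1
q = 2 (q = 7 - 5 = 2)
f(k, a) = 2 - k
(f(8/O, J(4)) + 44)*1 = ((2 - 8/1) + 44)*1 = ((2 - 8) + 44)*1 = (-6 + 44)*1 = 38*1 = 38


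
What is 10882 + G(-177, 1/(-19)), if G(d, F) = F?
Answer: 206757/19 ≈ 10882.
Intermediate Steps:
10882 + G(-177, 1/(-19)) = 10882 + 1/(-19) = 10882 - 1/19 = 206757/19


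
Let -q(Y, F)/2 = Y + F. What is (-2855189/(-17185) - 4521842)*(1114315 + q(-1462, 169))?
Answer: -86788791737018481/17185 ≈ -5.0503e+12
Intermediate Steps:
q(Y, F) = -2*F - 2*Y (q(Y, F) = -2*(Y + F) = -2*(F + Y) = -2*F - 2*Y)
(-2855189/(-17185) - 4521842)*(1114315 + q(-1462, 169)) = (-2855189/(-17185) - 4521842)*(1114315 + (-2*169 - 2*(-1462))) = (-2855189*(-1/17185) - 4521842)*(1114315 + (-338 + 2924)) = (2855189/17185 - 4521842)*(1114315 + 2586) = -77704999581/17185*1116901 = -86788791737018481/17185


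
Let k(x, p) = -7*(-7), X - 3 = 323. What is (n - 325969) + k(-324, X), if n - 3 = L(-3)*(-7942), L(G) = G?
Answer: -302091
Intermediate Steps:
X = 326 (X = 3 + 323 = 326)
k(x, p) = 49 (k(x, p) = -1*(-49) = 49)
n = 23829 (n = 3 - 3*(-7942) = 3 + 23826 = 23829)
(n - 325969) + k(-324, X) = (23829 - 325969) + 49 = -302140 + 49 = -302091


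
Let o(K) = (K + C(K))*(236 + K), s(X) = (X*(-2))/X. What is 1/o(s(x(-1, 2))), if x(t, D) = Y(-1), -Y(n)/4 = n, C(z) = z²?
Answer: 1/468 ≈ 0.0021368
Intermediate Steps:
Y(n) = -4*n
x(t, D) = 4 (x(t, D) = -4*(-1) = 4)
s(X) = -2 (s(X) = (-2*X)/X = -2)
o(K) = (236 + K)*(K + K²) (o(K) = (K + K²)*(236 + K) = (236 + K)*(K + K²))
1/o(s(x(-1, 2))) = 1/(-2*(236 + (-2)² + 237*(-2))) = 1/(-2*(236 + 4 - 474)) = 1/(-2*(-234)) = 1/468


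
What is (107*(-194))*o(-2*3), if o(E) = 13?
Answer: -269854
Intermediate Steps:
(107*(-194))*o(-2*3) = (107*(-194))*13 = -20758*13 = -269854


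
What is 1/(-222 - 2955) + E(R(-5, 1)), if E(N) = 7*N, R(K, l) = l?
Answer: 22238/3177 ≈ 6.9997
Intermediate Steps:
1/(-222 - 2955) + E(R(-5, 1)) = 1/(-222 - 2955) + 7*1 = 1/(-3177) + 7 = -1/3177 + 7 = 22238/3177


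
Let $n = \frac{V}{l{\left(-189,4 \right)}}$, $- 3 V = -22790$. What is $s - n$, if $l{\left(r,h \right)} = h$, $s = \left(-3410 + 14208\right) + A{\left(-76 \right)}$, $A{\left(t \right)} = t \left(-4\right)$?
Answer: $\frac{55217}{6} \approx 9202.8$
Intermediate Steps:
$A{\left(t \right)} = - 4 t$
$V = \frac{22790}{3}$ ($V = \left(- \frac{1}{3}\right) \left(-22790\right) = \frac{22790}{3} \approx 7596.7$)
$s = 11102$ ($s = \left(-3410 + 14208\right) - -304 = 10798 + 304 = 11102$)
$n = \frac{11395}{6}$ ($n = \frac{22790}{3 \cdot 4} = \frac{22790}{3} \cdot \frac{1}{4} = \frac{11395}{6} \approx 1899.2$)
$s - n = 11102 - \frac{11395}{6} = \frac{55217}{6}$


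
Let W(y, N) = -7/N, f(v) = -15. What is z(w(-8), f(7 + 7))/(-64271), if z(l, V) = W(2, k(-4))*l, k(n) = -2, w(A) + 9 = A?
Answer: 119/128542 ≈ 0.00092577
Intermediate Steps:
w(A) = -9 + A
z(l, V) = 7*l/2 (z(l, V) = (-7/(-2))*l = (-7*(-1/2))*l = 7*l/2)
z(w(-8), f(7 + 7))/(-64271) = (7*(-9 - 8)/2)/(-64271) = ((7/2)*(-17))*(-1/64271) = -119/2*(-1/64271) = 119/128542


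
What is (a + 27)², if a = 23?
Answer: 2500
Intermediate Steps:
(a + 27)² = (23 + 27)² = 50² = 2500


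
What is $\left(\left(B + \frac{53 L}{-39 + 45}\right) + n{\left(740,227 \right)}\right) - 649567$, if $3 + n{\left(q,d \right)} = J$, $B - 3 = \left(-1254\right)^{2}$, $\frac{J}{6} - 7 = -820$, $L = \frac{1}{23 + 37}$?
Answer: $\frac{330505613}{360} \approx 9.1807 \cdot 10^{5}$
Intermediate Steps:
$L = \frac{1}{60} \approx 0.016667$
$J = -4878$ ($J = 42 + 6 \left(-820\right) = 42 - 4920 = -4878$)
$B = 1572519$ ($B = 3 + \left(-1254\right)^{2} = 3 + 1572516 = 1572519$)
$n{\left(q,d \right)} = -4881$ ($n{\left(q,d \right)} = -3 - 4878 = -4881$)
$\left(\left(B + \frac{53 L}{-39 + 45}\right) + n{\left(740,227 \right)}\right) - 649567 = \left(\left(1572519 + \frac{53 \cdot \frac{1}{60}}{-39 + 45}\right) - 4881\right) - 649567 = \left(\left(1572519 + \frac{53}{60 \cdot 6}\right) - 4881\right) - 649567 = \left(\left(1572519 + \frac{53}{60} \cdot \frac{1}{6}\right) - 4881\right) - 649567 = \left(\left(1572519 + \frac{53}{360}\right) - 4881\right) - 649567 = \left(\frac{566106893}{360} - 4881\right) - 649567 = \frac{564349733}{360} - 649567 = \frac{330505613}{360}$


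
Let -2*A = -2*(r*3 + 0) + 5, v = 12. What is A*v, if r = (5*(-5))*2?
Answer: -1830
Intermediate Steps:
r = -50 (r = -25*2 = -50)
A = -305/2 (A = -(-2*(-50*3 + 0) + 5)/2 = -(-2*(-150 + 0) + 5)/2 = -(-2*(-150) + 5)/2 = -(300 + 5)/2 = -½*305 = -305/2 ≈ -152.50)
A*v = -305/2*12 = -1830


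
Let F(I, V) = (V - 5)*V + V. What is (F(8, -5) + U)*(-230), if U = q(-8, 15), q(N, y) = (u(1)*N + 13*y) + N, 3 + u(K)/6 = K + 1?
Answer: -64400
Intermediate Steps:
u(K) = -12 + 6*K (u(K) = -18 + 6*(K + 1) = -18 + 6*(1 + K) = -18 + (6 + 6*K) = -12 + 6*K)
q(N, y) = -5*N + 13*y (q(N, y) = ((-12 + 6*1)*N + 13*y) + N = ((-12 + 6)*N + 13*y) + N = (-6*N + 13*y) + N = -5*N + 13*y)
F(I, V) = V + V*(-5 + V) (F(I, V) = (-5 + V)*V + V = V*(-5 + V) + V = V + V*(-5 + V))
U = 235 (U = -5*(-8) + 13*15 = 40 + 195 = 235)
(F(8, -5) + U)*(-230) = (-5*(-4 - 5) + 235)*(-230) = (-5*(-9) + 235)*(-230) = (45 + 235)*(-230) = 280*(-230) = -64400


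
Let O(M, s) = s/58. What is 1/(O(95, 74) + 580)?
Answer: 29/16857 ≈ 0.0017204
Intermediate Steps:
O(M, s) = s/58 (O(M, s) = s*(1/58) = s/58)
1/(O(95, 74) + 580) = 1/((1/58)*74 + 580) = 1/(37/29 + 580) = 1/(16857/29) = 29/16857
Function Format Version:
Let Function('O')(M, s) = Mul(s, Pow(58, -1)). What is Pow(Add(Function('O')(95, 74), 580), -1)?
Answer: Rational(29, 16857) ≈ 0.0017204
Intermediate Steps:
Function('O')(M, s) = Mul(Rational(1, 58), s) (Function('O')(M, s) = Mul(s, Rational(1, 58)) = Mul(Rational(1, 58), s))
Pow(Add(Function('O')(95, 74), 580), -1) = Pow(Add(Mul(Rational(1, 58), 74), 580), -1) = Pow(Add(Rational(37, 29), 580), -1) = Pow(Rational(16857, 29), -1) = Rational(29, 16857)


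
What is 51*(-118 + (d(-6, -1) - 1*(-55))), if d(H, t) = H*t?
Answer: -2907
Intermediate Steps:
51*(-118 + (d(-6, -1) - 1*(-55))) = 51*(-118 + (-6*(-1) - 1*(-55))) = 51*(-118 + (6 + 55)) = 51*(-118 + 61) = 51*(-57) = -2907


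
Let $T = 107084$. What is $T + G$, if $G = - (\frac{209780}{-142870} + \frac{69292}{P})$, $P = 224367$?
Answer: $\frac{26404987202366}{246579333} \approx 1.0709 \cdot 10^{5}$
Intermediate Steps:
$G = \frac{285907394}{246579333}$ ($G = - (\frac{209780}{-142870} + \frac{69292}{224367}) = - (209780 \left(- \frac{1}{142870}\right) + 69292 \cdot \frac{1}{224367}) = - (- \frac{20978}{14287} + \frac{69292}{224367}) = \left(-1\right) \left(- \frac{285907394}{246579333}\right) = \frac{285907394}{246579333} \approx 1.1595$)
$T + G = 107084 + \frac{285907394}{246579333} = \frac{26404987202366}{246579333}$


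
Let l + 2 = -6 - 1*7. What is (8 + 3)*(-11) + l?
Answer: -136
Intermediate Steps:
l = -15 (l = -2 + (-6 - 1*7) = -2 + (-6 - 7) = -2 - 13 = -15)
(8 + 3)*(-11) + l = (8 + 3)*(-11) - 15 = 11*(-11) - 15 = -121 - 15 = -136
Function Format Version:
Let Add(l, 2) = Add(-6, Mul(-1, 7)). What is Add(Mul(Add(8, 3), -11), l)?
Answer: -136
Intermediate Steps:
l = -15 (l = Add(-2, Add(-6, Mul(-1, 7))) = Add(-2, Add(-6, -7)) = Add(-2, -13) = -15)
Add(Mul(Add(8, 3), -11), l) = Add(Mul(Add(8, 3), -11), -15) = Add(Mul(11, -11), -15) = Add(-121, -15) = -136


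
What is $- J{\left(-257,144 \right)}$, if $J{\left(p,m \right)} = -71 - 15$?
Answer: $86$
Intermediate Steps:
$J{\left(p,m \right)} = -86$ ($J{\left(p,m \right)} = -71 - 15 = -86$)
$- J{\left(-257,144 \right)} = \left(-1\right) \left(-86\right) = 86$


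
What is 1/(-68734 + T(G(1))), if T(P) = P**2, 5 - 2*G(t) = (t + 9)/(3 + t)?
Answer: -16/1099719 ≈ -1.4549e-5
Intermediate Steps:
G(t) = 5/2 - (9 + t)/(2*(3 + t)) (G(t) = 5/2 - (t + 9)/(2*(3 + t)) = 5/2 - (9 + t)/(2*(3 + t)))
1/(-68734 + T(G(1))) = 1/(-68734 + ((3 + 2*1)/(3 + 1))**2) = 1/(-68734 + ((3 + 2)/4)**2) = 1/(-68734 + ((1/4)*5)**2) = 1/(-68734 + (5/4)**2) = 1/(-68734 + 25/16) = 1/(-1099719/16) = -16/1099719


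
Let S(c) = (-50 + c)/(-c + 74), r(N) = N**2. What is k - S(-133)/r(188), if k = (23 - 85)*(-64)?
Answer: 9676904509/2438736 ≈ 3968.0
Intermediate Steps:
S(c) = (-50 + c)/(74 - c)
k = 3968 (k = -62*(-64) = 3968)
k - S(-133)/r(188) = 3968 - (50 - 1*(-133))/(-74 - 133)/(188**2) = 3968 - (50 + 133)/(-207)/35344 = 3968 - (-1/207*183)/35344 = 3968 - (-61)/(69*35344) = 3968 - 1*(-61/2438736) = 3968 + 61/2438736 = 9676904509/2438736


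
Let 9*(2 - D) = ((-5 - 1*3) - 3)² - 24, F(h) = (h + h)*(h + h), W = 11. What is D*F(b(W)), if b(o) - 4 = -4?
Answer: 0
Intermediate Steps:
b(o) = 0 (b(o) = 4 - 4 = 0)
F(h) = 4*h² (F(h) = (2*h)*(2*h) = 4*h²)
D = -79/9 (D = 2 - (((-5 - 1*3) - 3)² - 24)/9 = 2 - (((-5 - 3) - 3)² - 24)/9 = 2 - ((-8 - 3)² - 24)/9 = 2 - ((-11)² - 24)/9 = 2 - (121 - 24)/9 = 2 - ⅑*97 = 2 - 97/9 = -79/9 ≈ -8.7778)
D*F(b(W)) = -316*0²/9 = -316*0/9 = -79/9*0 = 0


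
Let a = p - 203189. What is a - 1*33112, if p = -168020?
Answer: -404321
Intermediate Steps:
a = -371209 (a = -168020 - 203189 = -371209)
a - 1*33112 = -371209 - 1*33112 = -371209 - 33112 = -404321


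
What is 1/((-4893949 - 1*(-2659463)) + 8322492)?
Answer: 1/6088006 ≈ 1.6426e-7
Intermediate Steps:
1/((-4893949 - 1*(-2659463)) + 8322492) = 1/((-4893949 + 2659463) + 8322492) = 1/(-2234486 + 8322492) = 1/6088006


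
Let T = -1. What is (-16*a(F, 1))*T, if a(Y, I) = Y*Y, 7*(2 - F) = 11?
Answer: 144/49 ≈ 2.9388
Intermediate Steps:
F = 3/7 (F = 2 - ⅐*11 = 2 - 11/7 = 3/7 ≈ 0.42857)
a(Y, I) = Y²
(-16*a(F, 1))*T = -16*(3/7)²*(-1) = -16*9/49*(-1) = -144/49*(-1) = 144/49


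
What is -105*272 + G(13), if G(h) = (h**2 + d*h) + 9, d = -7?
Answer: -28473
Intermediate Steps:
G(h) = 9 + h**2 - 7*h (G(h) = (h**2 - 7*h) + 9 = 9 + h**2 - 7*h)
-105*272 + G(13) = -105*272 + (9 + 13**2 - 7*13) = -28560 + (9 + 169 - 91) = -28560 + 87 = -28473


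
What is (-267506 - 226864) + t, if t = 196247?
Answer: -298123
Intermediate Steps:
(-267506 - 226864) + t = (-267506 - 226864) + 196247 = -494370 + 196247 = -298123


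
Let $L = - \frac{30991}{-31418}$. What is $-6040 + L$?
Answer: $- \frac{189733729}{31418} \approx -6039.0$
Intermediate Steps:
$L = \frac{30991}{31418}$ ($L = \left(-30991\right) \left(- \frac{1}{31418}\right) = \frac{30991}{31418} \approx 0.98641$)
$-6040 + L = -6040 + \frac{30991}{31418} = - \frac{189733729}{31418}$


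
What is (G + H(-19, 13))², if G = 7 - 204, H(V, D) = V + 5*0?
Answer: 46656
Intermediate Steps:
H(V, D) = V (H(V, D) = V + 0 = V)
G = -197
(G + H(-19, 13))² = (-197 - 19)² = (-216)² = 46656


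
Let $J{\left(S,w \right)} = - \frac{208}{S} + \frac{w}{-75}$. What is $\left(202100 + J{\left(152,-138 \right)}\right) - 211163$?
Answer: $- \frac{4304701}{475} \approx -9062.5$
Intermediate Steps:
$J{\left(S,w \right)} = - \frac{208}{S} - \frac{w}{75}$ ($J{\left(S,w \right)} = - \frac{208}{S} + w \left(- \frac{1}{75}\right) = - \frac{208}{S} - \frac{w}{75}$)
$\left(202100 + J{\left(152,-138 \right)}\right) - 211163 = \left(202100 - \left(- \frac{46}{25} + \frac{208}{152}\right)\right) - 211163 = \left(202100 + \left(\left(-208\right) \frac{1}{152} + \frac{46}{25}\right)\right) - 211163 = \left(202100 + \left(- \frac{26}{19} + \frac{46}{25}\right)\right) - 211163 = \left(202100 + \frac{224}{475}\right) - 211163 = \frac{95997724}{475} - 211163 = - \frac{4304701}{475}$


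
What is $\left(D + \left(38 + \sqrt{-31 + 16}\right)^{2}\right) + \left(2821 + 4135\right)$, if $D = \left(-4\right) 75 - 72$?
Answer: $8013 + 76 i \sqrt{15} \approx 8013.0 + 294.35 i$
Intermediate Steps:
$D = -372$ ($D = -300 - 72 = -372$)
$\left(D + \left(38 + \sqrt{-31 + 16}\right)^{2}\right) + \left(2821 + 4135\right) = \left(-372 + \left(38 + \sqrt{-31 + 16}\right)^{2}\right) + \left(2821 + 4135\right) = \left(-372 + \left(38 + \sqrt{-15}\right)^{2}\right) + 6956 = \left(-372 + \left(38 + i \sqrt{15}\right)^{2}\right) + 6956 = 6584 + \left(38 + i \sqrt{15}\right)^{2}$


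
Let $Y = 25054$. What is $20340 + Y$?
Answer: $45394$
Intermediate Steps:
$20340 + Y = 20340 + 25054 = 45394$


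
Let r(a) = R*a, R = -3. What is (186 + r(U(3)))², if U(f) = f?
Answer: 31329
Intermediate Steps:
r(a) = -3*a
(186 + r(U(3)))² = (186 - 3*3)² = (186 - 9)² = 177² = 31329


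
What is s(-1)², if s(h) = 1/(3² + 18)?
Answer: 1/729 ≈ 0.0013717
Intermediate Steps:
s(h) = 1/27 (s(h) = 1/(9 + 18) = 1/27)
s(-1)² = (1/27)² = 1/729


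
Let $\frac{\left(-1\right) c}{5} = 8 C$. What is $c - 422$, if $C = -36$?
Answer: $1018$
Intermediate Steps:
$c = 1440$ ($c = - 5 \cdot 8 \left(-36\right) = \left(-5\right) \left(-288\right) = 1440$)
$c - 422 = 1440 - 422 = 1018$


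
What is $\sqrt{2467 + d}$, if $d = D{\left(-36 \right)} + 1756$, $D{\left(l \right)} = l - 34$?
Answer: $\sqrt{4153} \approx 64.444$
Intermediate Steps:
$D{\left(l \right)} = -34 + l$
$d = 1686$ ($d = \left(-34 - 36\right) + 1756 = -70 + 1756 = 1686$)
$\sqrt{2467 + d} = \sqrt{2467 + 1686} = \sqrt{4153}$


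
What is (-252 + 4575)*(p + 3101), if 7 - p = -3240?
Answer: 27442404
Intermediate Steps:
p = 3247 (p = 7 - 1*(-3240) = 7 + 3240 = 3247)
(-252 + 4575)*(p + 3101) = (-252 + 4575)*(3247 + 3101) = 4323*6348 = 27442404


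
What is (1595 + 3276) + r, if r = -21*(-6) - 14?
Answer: 4983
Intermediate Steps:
r = 112 (r = 126 - 14 = 112)
(1595 + 3276) + r = (1595 + 3276) + 112 = 4871 + 112 = 4983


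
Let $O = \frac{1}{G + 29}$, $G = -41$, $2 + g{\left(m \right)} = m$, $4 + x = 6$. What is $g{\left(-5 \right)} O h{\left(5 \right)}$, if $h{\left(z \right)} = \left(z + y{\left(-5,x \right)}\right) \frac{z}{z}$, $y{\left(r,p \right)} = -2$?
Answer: $\frac{7}{4} \approx 1.75$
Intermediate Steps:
$x = 2$ ($x = -4 + 6 = 2$)
$g{\left(m \right)} = -2 + m$
$h{\left(z \right)} = -2 + z$ ($h{\left(z \right)} = \left(z - 2\right) \frac{z}{z} = \left(-2 + z\right) 1 = -2 + z$)
$O = - \frac{1}{12}$ ($O = \frac{1}{-41 + 29} = \frac{1}{-12} = - \frac{1}{12} \approx -0.083333$)
$g{\left(-5 \right)} O h{\left(5 \right)} = \left(-2 - 5\right) \left(- \frac{1}{12}\right) \left(-2 + 5\right) = \left(-7\right) \left(- \frac{1}{12}\right) 3 = \frac{7}{12} \cdot 3 = \frac{7}{4}$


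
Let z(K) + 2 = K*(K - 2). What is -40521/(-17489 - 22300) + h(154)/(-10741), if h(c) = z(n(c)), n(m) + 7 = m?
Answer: -137595632/142457883 ≈ -0.96587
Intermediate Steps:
n(m) = -7 + m
z(K) = -2 + K*(-2 + K) (z(K) = -2 + K*(K - 2) = -2 + K*(-2 + K))
h(c) = 12 + (-7 + c)² - 2*c (h(c) = -2 + (-7 + c)² - 2*(-7 + c) = -2 + (-7 + c)² + (14 - 2*c) = 12 + (-7 + c)² - 2*c)
-40521/(-17489 - 22300) + h(154)/(-10741) = -40521/(-17489 - 22300) + (61 + 154² - 16*154)/(-10741) = -40521/(-39789) + (61 + 23716 - 2464)*(-1/10741) = -40521*(-1/39789) + 21313*(-1/10741) = 13507/13263 - 21313/10741 = -137595632/142457883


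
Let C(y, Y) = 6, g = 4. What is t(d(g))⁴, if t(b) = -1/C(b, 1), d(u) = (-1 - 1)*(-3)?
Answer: 1/1296 ≈ 0.00077160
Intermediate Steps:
d(u) = 6 (d(u) = -2*(-3) = 6)
t(b) = -⅙ (t(b) = -1/6 = -1*⅙ = -⅙)
t(d(g))⁴ = (-⅙)⁴ = 1/1296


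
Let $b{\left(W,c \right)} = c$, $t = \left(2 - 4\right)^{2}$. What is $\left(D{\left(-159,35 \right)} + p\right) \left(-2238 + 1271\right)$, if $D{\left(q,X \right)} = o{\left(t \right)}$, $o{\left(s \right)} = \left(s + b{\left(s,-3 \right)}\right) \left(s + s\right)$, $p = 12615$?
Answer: $-12206441$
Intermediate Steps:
$t = 4$ ($t = \left(-2\right)^{2} = 4$)
$o{\left(s \right)} = 2 s \left(-3 + s\right)$ ($o{\left(s \right)} = \left(s - 3\right) \left(s + s\right) = \left(-3 + s\right) 2 s = 2 s \left(-3 + s\right)$)
$D{\left(q,X \right)} = 8$ ($D{\left(q,X \right)} = 2 \cdot 4 \left(-3 + 4\right) = 2 \cdot 4 \cdot 1 = 8$)
$\left(D{\left(-159,35 \right)} + p\right) \left(-2238 + 1271\right) = \left(8 + 12615\right) \left(-2238 + 1271\right) = 12623 \left(-967\right) = -12206441$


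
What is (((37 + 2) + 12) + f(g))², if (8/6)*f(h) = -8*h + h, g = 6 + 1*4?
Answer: 9/4 ≈ 2.2500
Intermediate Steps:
g = 10 (g = 6 + 4 = 10)
f(h) = -21*h/4 (f(h) = 3*(-8*h + h)/4 = 3*(-7*h)/4 = -21*h/4)
(((37 + 2) + 12) + f(g))² = (((37 + 2) + 12) - 21/4*10)² = ((39 + 12) - 105/2)² = (51 - 105/2)² = (-3/2)² = 9/4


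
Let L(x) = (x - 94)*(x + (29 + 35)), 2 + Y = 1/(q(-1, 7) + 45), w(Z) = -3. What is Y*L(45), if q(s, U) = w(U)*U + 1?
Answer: 261709/25 ≈ 10468.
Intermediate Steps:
q(s, U) = 1 - 3*U (q(s, U) = -3*U + 1 = 1 - 3*U)
Y = -49/25 (Y = -2 + 1/((1 - 3*7) + 45) = -2 + 1/((1 - 21) + 45) = -2 + 1/(-20 + 45) = -2 + 1/25 = -49/25 ≈ -1.9600)
L(x) = (-94 + x)*(64 + x) (L(x) = (-94 + x)*(x + 64) = (-94 + x)*(64 + x))
Y*L(45) = -49*(-6016 + 45² - 30*45)/25 = -49*(-6016 + 2025 - 1350)/25 = -49/25*(-5341) = 261709/25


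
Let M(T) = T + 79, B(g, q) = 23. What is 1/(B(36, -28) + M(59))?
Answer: 1/161 ≈ 0.0062112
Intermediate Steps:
M(T) = 79 + T
1/(B(36, -28) + M(59)) = 1/(23 + (79 + 59)) = 1/(23 + 138) = 1/161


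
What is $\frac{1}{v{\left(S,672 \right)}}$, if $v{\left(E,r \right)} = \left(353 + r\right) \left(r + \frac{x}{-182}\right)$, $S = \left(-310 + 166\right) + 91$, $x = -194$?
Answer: $\frac{91}{62780225} \approx 1.4495 \cdot 10^{-6}$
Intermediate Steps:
$S = -53$ ($S = -144 + 91 = -53$)
$v{\left(E,r \right)} = \left(353 + r\right) \left(\frac{97}{91} + r\right)$ ($v{\left(E,r \right)} = \left(353 + r\right) \left(r - \frac{194}{-182}\right) = \left(353 + r\right) \left(r - - \frac{97}{91}\right) = \left(353 + r\right) \left(r + \frac{97}{91}\right) = \left(353 + r\right) \left(\frac{97}{91} + r\right)$)
$\frac{1}{v{\left(S,672 \right)}} = \frac{1}{\frac{34241}{91} + 672^{2} + \frac{32220}{91} \cdot 672} = \frac{1}{\frac{34241}{91} + 451584 + \frac{3093120}{13}} = \frac{1}{\frac{62780225}{91}} = \frac{91}{62780225}$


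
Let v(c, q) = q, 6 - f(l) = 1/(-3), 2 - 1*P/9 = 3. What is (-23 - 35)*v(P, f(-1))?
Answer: -1102/3 ≈ -367.33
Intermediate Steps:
P = -9 (P = 18 - 9*3 = 18 - 27 = -9)
f(l) = 19/3 (f(l) = 6 - 1/(-3) = 6 - 1*(-⅓) = 6 + ⅓ = 19/3)
(-23 - 35)*v(P, f(-1)) = (-23 - 35)*(19/3) = -58*19/3 = -1102/3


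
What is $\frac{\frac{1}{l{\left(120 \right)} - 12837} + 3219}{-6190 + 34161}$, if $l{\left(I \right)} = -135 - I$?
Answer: $\frac{42143147}{366196332} \approx 0.11508$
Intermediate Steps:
$\frac{\frac{1}{l{\left(120 \right)} - 12837} + 3219}{-6190 + 34161} = \frac{\frac{1}{\left(-135 - 120\right) - 12837} + 3219}{-6190 + 34161} = \frac{\frac{1}{\left(-135 - 120\right) - 12837} + 3219}{27971} = \left(\frac{1}{-255 - 12837} + 3219\right) \frac{1}{27971} = \left(\frac{1}{-13092} + 3219\right) \frac{1}{27971} = \left(- \frac{1}{13092} + 3219\right) \frac{1}{27971} = \frac{42143147}{13092} \cdot \frac{1}{27971} = \frac{42143147}{366196332}$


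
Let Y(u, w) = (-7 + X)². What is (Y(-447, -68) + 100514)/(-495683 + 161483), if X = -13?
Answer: -16819/55700 ≈ -0.30196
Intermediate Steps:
Y(u, w) = 400 (Y(u, w) = (-7 - 13)² = (-20)² = 400)
(Y(-447, -68) + 100514)/(-495683 + 161483) = (400 + 100514)/(-495683 + 161483) = 100914/(-334200) = 100914*(-1/334200) = -16819/55700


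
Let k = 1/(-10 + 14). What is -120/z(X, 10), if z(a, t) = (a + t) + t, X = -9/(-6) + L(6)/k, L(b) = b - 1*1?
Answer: -240/83 ≈ -2.8916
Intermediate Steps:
k = 1/4 ≈ 0.25000
L(b) = -1 + b (L(b) = b - 1 = -1 + b)
X = 43/2 (X = -9/(-6) + (-1 + 6)/(1/4) = -9*(-1/6) + 5*4 = 3/2 + 20 = 43/2 ≈ 21.500)
z(a, t) = a + 2*t
-120/z(X, 10) = -120/(43/2 + 2*10) = -120/(43/2 + 20) = -120/83/2 = -120*2/83 = -240/83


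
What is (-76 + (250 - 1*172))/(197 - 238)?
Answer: -2/41 ≈ -0.048781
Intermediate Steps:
(-76 + (250 - 1*172))/(197 - 238) = (-76 + (250 - 172))/(-41) = (-76 + 78)*(-1/41) = 2*(-1/41) = -2/41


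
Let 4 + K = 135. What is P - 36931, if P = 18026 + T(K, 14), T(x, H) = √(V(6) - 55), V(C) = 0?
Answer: -18905 + I*√55 ≈ -18905.0 + 7.4162*I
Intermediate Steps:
K = 131 (K = -4 + 135 = 131)
T(x, H) = I*√55 (T(x, H) = √(0 - 55) = √(-55) = I*√55)
P = 18026 + I*√55 ≈ 18026.0 + 7.4162*I
P - 36931 = (18026 + I*√55) - 36931 = -18905 + I*√55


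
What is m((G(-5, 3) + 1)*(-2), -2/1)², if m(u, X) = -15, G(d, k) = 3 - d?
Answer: 225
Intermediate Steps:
m((G(-5, 3) + 1)*(-2), -2/1)² = (-15)² = 225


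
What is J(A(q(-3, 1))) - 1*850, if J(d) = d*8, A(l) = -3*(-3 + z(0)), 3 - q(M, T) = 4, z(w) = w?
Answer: -778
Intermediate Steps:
q(M, T) = -1 (q(M, T) = 3 - 1*4 = 3 - 4 = -1)
A(l) = 9 (A(l) = -3*(-3 + 0) = -3*(-3) = 9)
J(d) = 8*d
J(A(q(-3, 1))) - 1*850 = 8*9 - 1*850 = 72 - 850 = -778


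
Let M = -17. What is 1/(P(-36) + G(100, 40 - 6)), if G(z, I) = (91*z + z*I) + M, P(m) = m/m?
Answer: 1/12484 ≈ 8.0103e-5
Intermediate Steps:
P(m) = 1
G(z, I) = -17 + 91*z + I*z (G(z, I) = (91*z + z*I) - 17 = (91*z + I*z) - 17 = -17 + 91*z + I*z)
1/(P(-36) + G(100, 40 - 6)) = 1/(1 + (-17 + 91*100 + (40 - 6)*100)) = 1/(1 + (-17 + 9100 + 34*100)) = 1/(1 + (-17 + 9100 + 3400)) = 1/(1 + 12483) = 1/12484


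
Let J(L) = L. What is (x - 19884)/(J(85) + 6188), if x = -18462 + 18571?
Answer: -19775/6273 ≈ -3.1524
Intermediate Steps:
x = 109
(x - 19884)/(J(85) + 6188) = (109 - 19884)/(85 + 6188) = -19775/6273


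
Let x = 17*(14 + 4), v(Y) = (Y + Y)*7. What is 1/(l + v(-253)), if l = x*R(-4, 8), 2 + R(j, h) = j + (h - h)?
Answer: -1/5378 ≈ -0.00018594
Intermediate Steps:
v(Y) = 14*Y (v(Y) = (2*Y)*7 = 14*Y)
x = 306 (x = 17*18 = 306)
R(j, h) = -2 + j (R(j, h) = -2 + (j + (h - h)) = -2 + (j + 0) = -2 + j)
l = -1836 (l = 306*(-2 - 4) = 306*(-6) = -1836)
1/(l + v(-253)) = 1/(-1836 + 14*(-253)) = 1/(-1836 - 3542) = 1/(-5378) = -1/5378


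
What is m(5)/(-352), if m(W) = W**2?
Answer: -25/352 ≈ -0.071023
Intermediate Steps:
m(5)/(-352) = 5**2/(-352) = 25*(-1/352) = -25/352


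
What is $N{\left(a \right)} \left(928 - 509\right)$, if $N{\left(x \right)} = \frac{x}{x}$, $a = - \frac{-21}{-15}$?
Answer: $419$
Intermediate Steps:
$a = - \frac{7}{5}$ ($a = - \frac{\left(-21\right) \left(-1\right)}{15} = \left(-1\right) \frac{7}{5} = - \frac{7}{5} \approx -1.4$)
$N{\left(x \right)} = 1$
$N{\left(a \right)} \left(928 - 509\right) = 1 \left(928 - 509\right) = 1 \cdot 419 = 419$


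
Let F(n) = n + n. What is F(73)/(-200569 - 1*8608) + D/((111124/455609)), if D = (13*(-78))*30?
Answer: -55752210730907/447011249 ≈ -1.2472e+5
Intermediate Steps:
F(n) = 2*n
D = -30420 (D = -1014*30 = -30420)
F(73)/(-200569 - 1*8608) + D/((111124/455609)) = (2*73)/(-200569 - 1*8608) - 30420/(111124/455609) = 146/(-200569 - 8608) - 30420/(111124*(1/455609)) = 146/(-209177) - 30420/111124/455609 = 146*(-1/209177) - 30420*455609/111124 = -146/209177 - 266531265/2137 = -55752210730907/447011249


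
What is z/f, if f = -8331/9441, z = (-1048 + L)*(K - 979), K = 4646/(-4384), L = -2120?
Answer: -1338613011846/380449 ≈ -3.5185e+6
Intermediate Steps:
K = -2323/2192 (K = 4646*(-1/4384) = -2323/2192 ≈ -1.0598)
z = 425361618/137 (z = (-1048 - 2120)*(-2323/2192 - 979) = -3168*(-2148291/2192) = 425361618/137 ≈ 3.1048e+6)
f = -2777/3147 (f = -8331*1/9441 = -2777/3147 ≈ -0.88243)
z/f = 425361618/(137*(-2777/3147)) = (425361618/137)*(-3147/2777) = -1338613011846/380449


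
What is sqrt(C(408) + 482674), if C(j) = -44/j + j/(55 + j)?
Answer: sqrt(1076507170348422)/47226 ≈ 694.75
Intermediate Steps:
sqrt(C(408) + 482674) = sqrt((-2420 + 408**2 - 44*408)/(408*(55 + 408)) + 482674) = sqrt((1/408)*(-2420 + 166464 - 17952)/463 + 482674) = sqrt((1/408)*(1/463)*146092 + 482674) = sqrt(36523/47226 + 482674) = sqrt(22794798847/47226) = sqrt(1076507170348422)/47226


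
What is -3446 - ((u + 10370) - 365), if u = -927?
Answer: -12524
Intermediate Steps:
-3446 - ((u + 10370) - 365) = -3446 - ((-927 + 10370) - 365) = -3446 - (9443 - 365) = -3446 - 1*9078 = -3446 - 9078 = -12524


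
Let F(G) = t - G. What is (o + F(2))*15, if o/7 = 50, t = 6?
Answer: 5310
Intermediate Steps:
o = 350 (o = 7*50 = 350)
F(G) = 6 - G
(o + F(2))*15 = (350 + (6 - 1*2))*15 = (350 + (6 - 2))*15 = (350 + 4)*15 = 354*15 = 5310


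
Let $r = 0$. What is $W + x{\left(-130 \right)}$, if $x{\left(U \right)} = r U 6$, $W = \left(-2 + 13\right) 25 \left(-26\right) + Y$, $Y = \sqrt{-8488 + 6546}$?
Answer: $-7150 + i \sqrt{1942} \approx -7150.0 + 44.068 i$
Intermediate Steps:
$Y = i \sqrt{1942}$ ($Y = \sqrt{-1942} = i \sqrt{1942} \approx 44.068 i$)
$W = -7150 + i \sqrt{1942}$ ($W = \left(-2 + 13\right) 25 \left(-26\right) + i \sqrt{1942} = 11 \cdot 25 \left(-26\right) + i \sqrt{1942} = 275 \left(-26\right) + i \sqrt{1942} = -7150 + i \sqrt{1942} \approx -7150.0 + 44.068 i$)
$x{\left(U \right)} = 0$ ($x{\left(U \right)} = 0 U 6 = 0 \cdot 6 = 0$)
$W + x{\left(-130 \right)} = \left(-7150 + i \sqrt{1942}\right) + 0 = -7150 + i \sqrt{1942}$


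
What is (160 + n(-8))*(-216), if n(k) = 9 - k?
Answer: -38232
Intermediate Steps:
(160 + n(-8))*(-216) = (160 + (9 - 1*(-8)))*(-216) = (160 + (9 + 8))*(-216) = (160 + 17)*(-216) = 177*(-216) = -38232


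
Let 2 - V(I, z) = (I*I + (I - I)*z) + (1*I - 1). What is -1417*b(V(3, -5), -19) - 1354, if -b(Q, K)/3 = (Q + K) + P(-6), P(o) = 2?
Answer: -111880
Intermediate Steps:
V(I, z) = 3 - I - I² (V(I, z) = 2 - ((I*I + (I - I)*z) + (1*I - 1)) = 2 - ((I² + 0*z) + (I - 1)) = 2 - ((I² + 0) + (-1 + I)) = 2 - (I² + (-1 + I)) = 2 - (-1 + I + I²) = 2 + (1 - I - I²) = 3 - I - I²)
b(Q, K) = -6 - 3*K - 3*Q (b(Q, K) = -3*((Q + K) + 2) = -3*((K + Q) + 2) = -3*(2 + K + Q) = -6 - 3*K - 3*Q)
-1417*b(V(3, -5), -19) - 1354 = -1417*(-6 - 3*(-19) - 3*(3 - 1*3 - 1*3²)) - 1354 = -1417*(-6 + 57 - 3*(3 - 3 - 1*9)) - 1354 = -1417*(-6 + 57 - 3*(3 - 3 - 9)) - 1354 = -1417*(-6 + 57 - 3*(-9)) - 1354 = -1417*(-6 + 57 + 27) - 1354 = -1417*78 - 1354 = -110526 - 1354 = -111880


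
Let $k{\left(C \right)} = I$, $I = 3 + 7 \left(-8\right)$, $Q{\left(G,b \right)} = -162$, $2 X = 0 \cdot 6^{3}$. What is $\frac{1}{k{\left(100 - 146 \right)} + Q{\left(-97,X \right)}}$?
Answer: $- \frac{1}{215} \approx -0.0046512$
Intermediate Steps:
$X = 0$ ($X = \frac{0 \cdot 6^{3}}{2} = \frac{0 \cdot 216}{2} = \frac{1}{2} \cdot 0 = 0$)
$I = -53$ ($I = 3 - 56 = -53$)
$k{\left(C \right)} = -53$
$\frac{1}{k{\left(100 - 146 \right)} + Q{\left(-97,X \right)}} = \frac{1}{-53 - 162} = \frac{1}{-215} = - \frac{1}{215}$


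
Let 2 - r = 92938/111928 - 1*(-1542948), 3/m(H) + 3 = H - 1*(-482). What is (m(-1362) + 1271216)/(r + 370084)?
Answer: -62818679185900/57958438270871 ≈ -1.0839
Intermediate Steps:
m(H) = 3/(479 + H) (m(H) = 3/(-3 + (H - 1*(-482))) = 3/(-3 + (H + 482)) = 3/(-3 + (482 + H)) = 3/(479 + H))
r = -86349476413/55964 (r = 2 - (92938/111928 - 1*(-1542948)) = 2 - (92938*(1/111928) + 1542948) = 2 - (46469/55964 + 1542948) = 2 - 1*86349588341/55964 = 2 - 86349588341/55964 = -86349476413/55964 ≈ -1.5429e+6)
(m(-1362) + 1271216)/(r + 370084) = (3/(479 - 1362) + 1271216)/(-86349476413/55964 + 370084) = (3/(-883) + 1271216)/(-65638095437/55964) = (3*(-1/883) + 1271216)*(-55964/65638095437) = (-3/883 + 1271216)*(-55964/65638095437) = (1122483725/883)*(-55964/65638095437) = -62818679185900/57958438270871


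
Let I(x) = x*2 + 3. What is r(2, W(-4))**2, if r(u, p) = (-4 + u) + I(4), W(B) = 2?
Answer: 81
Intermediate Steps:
I(x) = 3 + 2*x (I(x) = 2*x + 3 = 3 + 2*x)
r(u, p) = 7 + u (r(u, p) = (-4 + u) + (3 + 2*4) = (-4 + u) + (3 + 8) = (-4 + u) + 11 = 7 + u)
r(2, W(-4))**2 = (7 + 2)**2 = 9**2 = 81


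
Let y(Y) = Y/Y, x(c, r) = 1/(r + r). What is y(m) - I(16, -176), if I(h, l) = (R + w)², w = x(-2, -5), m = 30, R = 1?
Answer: 19/100 ≈ 0.19000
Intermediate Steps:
x(c, r) = 1/(2*r)
y(Y) = 1
w = -⅒ (w = (½)/(-5) = (½)*(-⅕) = -⅒ ≈ -0.10000)
I(h, l) = 81/100 (I(h, l) = (1 - ⅒)² = (9/10)² = 81/100)
y(m) - I(16, -176) = 1 - 1*81/100 = 1 - 81/100 = 19/100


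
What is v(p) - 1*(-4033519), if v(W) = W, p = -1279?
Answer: 4032240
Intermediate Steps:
v(p) - 1*(-4033519) = -1279 - 1*(-4033519) = -1279 + 4033519 = 4032240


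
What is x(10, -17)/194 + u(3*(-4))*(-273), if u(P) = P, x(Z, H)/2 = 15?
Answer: 317787/97 ≈ 3276.2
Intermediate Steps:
x(Z, H) = 30 (x(Z, H) = 2*15 = 30)
x(10, -17)/194 + u(3*(-4))*(-273) = 30/194 + (3*(-4))*(-273) = 30*(1/194) - 12*(-273) = 15/97 + 3276 = 317787/97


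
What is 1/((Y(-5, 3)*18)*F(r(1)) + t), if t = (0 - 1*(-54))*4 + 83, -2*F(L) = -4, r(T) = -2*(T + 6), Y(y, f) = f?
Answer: 1/407 ≈ 0.0024570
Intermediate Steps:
r(T) = -12 - 2*T (r(T) = -2*(6 + T) = -12 - 2*T)
F(L) = 2 (F(L) = -½*(-4) = 2)
t = 299 (t = (0 + 54)*4 + 83 = 54*4 + 83 = 216 + 83 = 299)
1/((Y(-5, 3)*18)*F(r(1)) + t) = 1/((3*18)*2 + 299) = 1/(54*2 + 299) = 1/(108 + 299) = 1/407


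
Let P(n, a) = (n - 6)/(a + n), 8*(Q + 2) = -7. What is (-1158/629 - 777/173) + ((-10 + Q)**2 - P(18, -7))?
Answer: 12130160459/76607168 ≈ 158.34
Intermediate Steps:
Q = -23/8 (Q = -2 + (1/8)*(-7) = -2 - 7/8 = -23/8 ≈ -2.8750)
P(n, a) = (-6 + n)/(a + n)
(-1158/629 - 777/173) + ((-10 + Q)**2 - P(18, -7)) = (-1158/629 - 777/173) + ((-10 - 23/8)**2 - (-6 + 18)/(-7 + 18)) = (-1158*1/629 - 777*1/173) + ((-103/8)**2 - 12/11) = (-1158/629 - 777/173) + (10609/64 - 12/11) = -689067/108817 + (10609/64 - 1*12/11) = -689067/108817 + (10609/64 - 12/11) = -689067/108817 + 115931/704 = 12130160459/76607168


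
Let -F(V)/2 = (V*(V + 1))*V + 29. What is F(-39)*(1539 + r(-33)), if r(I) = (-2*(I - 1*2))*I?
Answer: -89079798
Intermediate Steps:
r(I) = I*(4 - 2*I) (r(I) = (-2*(I - 2))*I = (-2*(-2 + I))*I = (4 - 2*I)*I = I*(4 - 2*I))
F(V) = -58 - 2*V**2*(1 + V) (F(V) = -2*((V*(V + 1))*V + 29) = -2*((V*(1 + V))*V + 29) = -2*(V**2*(1 + V) + 29) = -2*(29 + V**2*(1 + V)) = -58 - 2*V**2*(1 + V))
F(-39)*(1539 + r(-33)) = (-58 - 2*(-39)**2 - 2*(-39)**3)*(1539 + 2*(-33)*(2 - 1*(-33))) = (-58 - 2*1521 - 2*(-59319))*(1539 + 2*(-33)*(2 + 33)) = (-58 - 3042 + 118638)*(1539 + 2*(-33)*35) = 115538*(1539 - 2310) = 115538*(-771) = -89079798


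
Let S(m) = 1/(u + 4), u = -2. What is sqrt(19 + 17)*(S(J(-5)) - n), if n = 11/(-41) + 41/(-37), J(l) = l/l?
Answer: 17079/1517 ≈ 11.258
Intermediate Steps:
J(l) = 1
S(m) = 1/2 (S(m) = 1/(-2 + 4) = 1/2)
n = -2088/1517 (n = 11*(-1/41) + 41*(-1/37) = -11/41 - 41/37 = -2088/1517 ≈ -1.3764)
sqrt(19 + 17)*(S(J(-5)) - n) = sqrt(19 + 17)*(1/2 - 1*(-2088/1517)) = sqrt(36)*(1/2 + 2088/1517) = 6*(5693/3034) = 17079/1517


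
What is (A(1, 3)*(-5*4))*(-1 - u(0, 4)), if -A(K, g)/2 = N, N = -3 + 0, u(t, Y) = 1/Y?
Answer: 150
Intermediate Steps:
u(t, Y) = 1/Y
N = -3
A(K, g) = 6 (A(K, g) = -2*(-3) = 6)
(A(1, 3)*(-5*4))*(-1 - u(0, 4)) = (6*(-5*4))*(-1 - 1/4) = (6*(-20))*(-1 - 1*¼) = -120*(-1 - ¼) = -120*(-5/4) = 150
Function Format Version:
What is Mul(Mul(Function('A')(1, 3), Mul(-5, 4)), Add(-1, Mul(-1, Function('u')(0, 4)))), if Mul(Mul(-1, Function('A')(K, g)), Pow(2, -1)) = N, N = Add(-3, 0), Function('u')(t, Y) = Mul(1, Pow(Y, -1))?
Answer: 150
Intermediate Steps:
Function('u')(t, Y) = Pow(Y, -1)
N = -3
Function('A')(K, g) = 6 (Function('A')(K, g) = Mul(-2, -3) = 6)
Mul(Mul(Function('A')(1, 3), Mul(-5, 4)), Add(-1, Mul(-1, Function('u')(0, 4)))) = Mul(Mul(6, Mul(-5, 4)), Add(-1, Mul(-1, Pow(4, -1)))) = Mul(Mul(6, -20), Add(-1, Mul(-1, Rational(1, 4)))) = Mul(-120, Add(-1, Rational(-1, 4))) = Mul(-120, Rational(-5, 4)) = 150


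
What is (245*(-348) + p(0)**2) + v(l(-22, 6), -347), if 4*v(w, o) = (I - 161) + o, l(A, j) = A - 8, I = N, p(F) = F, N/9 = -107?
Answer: -342511/4 ≈ -85628.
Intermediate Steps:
N = -963 (N = 9*(-107) = -963)
I = -963
l(A, j) = -8 + A
v(w, o) = -281 + o/4 (v(w, o) = ((-963 - 161) + o)/4 = (-1124 + o)/4 = -281 + o/4)
(245*(-348) + p(0)**2) + v(l(-22, 6), -347) = (245*(-348) + 0**2) + (-281 + (1/4)*(-347)) = (-85260 + 0) + (-281 - 347/4) = -85260 - 1471/4 = -342511/4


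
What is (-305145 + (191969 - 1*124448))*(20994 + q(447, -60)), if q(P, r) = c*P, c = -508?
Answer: 48970029168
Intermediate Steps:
q(P, r) = -508*P
(-305145 + (191969 - 1*124448))*(20994 + q(447, -60)) = (-305145 + (191969 - 1*124448))*(20994 - 508*447) = (-305145 + (191969 - 124448))*(20994 - 227076) = (-305145 + 67521)*(-206082) = -237624*(-206082) = 48970029168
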